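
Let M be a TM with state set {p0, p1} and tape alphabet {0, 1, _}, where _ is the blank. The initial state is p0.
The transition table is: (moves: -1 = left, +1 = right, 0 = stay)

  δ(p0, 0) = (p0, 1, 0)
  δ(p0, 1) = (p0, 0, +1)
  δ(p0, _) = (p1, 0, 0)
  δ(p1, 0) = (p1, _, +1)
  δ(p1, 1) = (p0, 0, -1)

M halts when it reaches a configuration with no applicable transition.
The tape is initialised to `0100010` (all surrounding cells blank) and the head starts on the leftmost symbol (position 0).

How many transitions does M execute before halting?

14

state=p0 head=0 tape=[0]100010__   (p0,0)→(p0,1,0)
state=p0 head=0 tape=[1]100010__   (p0,1)→(p0,0,+1)
state=p0 head=1 tape=0[1]00010__   (p0,1)→(p0,0,+1)
state=p0 head=2 tape=00[0]0010__   (p0,0)→(p0,1,0)
state=p0 head=2 tape=00[1]0010__   (p0,1)→(p0,0,+1)
state=p0 head=3 tape=000[0]010__   (p0,0)→(p0,1,0)
state=p0 head=3 tape=000[1]010__   (p0,1)→(p0,0,+1)
state=p0 head=4 tape=0000[0]10__   (p0,0)→(p0,1,0)
state=p0 head=4 tape=0000[1]10__   (p0,1)→(p0,0,+1)
state=p0 head=5 tape=00000[1]0__   (p0,1)→(p0,0,+1)
state=p0 head=6 tape=000000[0]__   (p0,0)→(p0,1,0)
state=p0 head=6 tape=000000[1]__   (p0,1)→(p0,0,+1)
state=p0 head=7 tape=0000000[_]_   (p0,_)→(p1,0,0)
state=p1 head=7 tape=0000000[0]_   (p1,0)→(p1,_,+1)
state=p1 head=8 tape=0000000_[_]
M halts after 14 transitions.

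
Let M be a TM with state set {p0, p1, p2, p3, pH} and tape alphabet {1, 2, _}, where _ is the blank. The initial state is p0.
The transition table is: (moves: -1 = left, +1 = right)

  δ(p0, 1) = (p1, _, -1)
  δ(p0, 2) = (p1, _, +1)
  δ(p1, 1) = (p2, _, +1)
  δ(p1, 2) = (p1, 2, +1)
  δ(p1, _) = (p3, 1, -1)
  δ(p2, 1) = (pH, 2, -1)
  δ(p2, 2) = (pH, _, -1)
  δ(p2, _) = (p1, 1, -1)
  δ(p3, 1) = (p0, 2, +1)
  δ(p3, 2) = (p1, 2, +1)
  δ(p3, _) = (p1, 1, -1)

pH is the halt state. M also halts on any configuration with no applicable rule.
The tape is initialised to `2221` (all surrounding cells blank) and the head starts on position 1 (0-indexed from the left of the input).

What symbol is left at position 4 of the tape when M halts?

2

p0 | 2[2]21_   read 2 → write _, move +1, go to p1
p1 | 2_[2]1_   read 2 → write 2, move +1, go to p1
p1 | 2_2[1]_   read 1 → write _, move +1, go to p2
p2 | 2_2_[_]   read _ → write 1, move -1, go to p1
p1 | 2_2[_]1   read _ → write 1, move -1, go to p3
p3 | 2_[2]11   read 2 → write 2, move +1, go to p1
p1 | 2_2[1]1   read 1 → write _, move +1, go to p2
p2 | 2_2_[1]   read 1 → write 2, move -1, go to pH
pH | 2_2[_]2
Cell 4 holds 2 when M halts.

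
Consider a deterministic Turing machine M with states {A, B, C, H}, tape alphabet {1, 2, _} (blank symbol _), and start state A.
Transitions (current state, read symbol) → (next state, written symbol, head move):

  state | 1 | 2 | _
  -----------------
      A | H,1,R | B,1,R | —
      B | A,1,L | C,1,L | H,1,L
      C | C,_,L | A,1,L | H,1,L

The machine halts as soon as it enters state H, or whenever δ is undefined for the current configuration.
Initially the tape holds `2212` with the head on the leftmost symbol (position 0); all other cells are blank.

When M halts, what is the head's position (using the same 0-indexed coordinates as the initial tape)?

-2

A | __[2]212   read 2 → write 1, move R, go to B
B | __1[2]12   read 2 → write 1, move L, go to C
C | __[1]112   read 1 → write _, move L, go to C
C | _[_]_112   read _ → write 1, move L, go to H
H | [_]1_112
At halt the head is at cell -2.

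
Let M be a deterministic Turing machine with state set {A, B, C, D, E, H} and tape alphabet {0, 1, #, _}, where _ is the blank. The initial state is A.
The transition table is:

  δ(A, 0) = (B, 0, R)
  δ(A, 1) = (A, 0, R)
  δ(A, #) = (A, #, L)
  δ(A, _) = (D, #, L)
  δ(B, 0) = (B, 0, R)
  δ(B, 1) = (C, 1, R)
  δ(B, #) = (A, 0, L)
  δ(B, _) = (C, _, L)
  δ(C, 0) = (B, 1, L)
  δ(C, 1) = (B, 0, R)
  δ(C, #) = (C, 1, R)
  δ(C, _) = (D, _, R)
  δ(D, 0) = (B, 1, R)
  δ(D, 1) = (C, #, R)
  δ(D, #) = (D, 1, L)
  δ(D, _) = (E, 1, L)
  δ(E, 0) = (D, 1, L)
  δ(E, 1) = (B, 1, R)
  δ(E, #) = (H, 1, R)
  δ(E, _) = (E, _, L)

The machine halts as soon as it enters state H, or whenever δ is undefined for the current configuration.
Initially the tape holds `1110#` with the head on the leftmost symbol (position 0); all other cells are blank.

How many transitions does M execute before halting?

27

A | [1]110#____   read 1 → write 0, move R, go to A
A | 0[1]10#____   read 1 → write 0, move R, go to A
A | 00[1]0#____   read 1 → write 0, move R, go to A
A | 000[0]#____   read 0 → write 0, move R, go to B
B | 0000[#]____   read # → write 0, move L, go to A
A | 000[0]0____   read 0 → write 0, move R, go to B
B | 0000[0]____   read 0 → write 0, move R, go to B
B | 00000[_]___   read _ → write _, move L, go to C
C | 0000[0]____   read 0 → write 1, move L, go to B
B | 000[0]1____   read 0 → write 0, move R, go to B
B | 0000[1]____   read 1 → write 1, move R, go to C
C | 00001[_]___   read _ → write _, move R, go to D
D | 00001_[_]__   read _ → write 1, move L, go to E
E | 00001[_]1__   read _ → write _, move L, go to E
E | 0000[1]_1__   read 1 → write 1, move R, go to B
B | 00001[_]1__   read _ → write _, move L, go to C
C | 0000[1]_1__   read 1 → write 0, move R, go to B
B | 00000[_]1__   read _ → write _, move L, go to C
C | 0000[0]_1__   read 0 → write 1, move L, go to B
B | 000[0]1_1__   read 0 → write 0, move R, go to B
B | 0000[1]_1__   read 1 → write 1, move R, go to C
C | 00001[_]1__   read _ → write _, move R, go to D
D | 00001_[1]__   read 1 → write #, move R, go to C
C | 00001_#[_]_   read _ → write _, move R, go to D
D | 00001_#_[_]   read _ → write 1, move L, go to E
E | 00001_#[_]1   read _ → write _, move L, go to E
E | 00001_[#]_1   read # → write 1, move R, go to H
H | 00001_1[_]1
M halts after 27 transitions.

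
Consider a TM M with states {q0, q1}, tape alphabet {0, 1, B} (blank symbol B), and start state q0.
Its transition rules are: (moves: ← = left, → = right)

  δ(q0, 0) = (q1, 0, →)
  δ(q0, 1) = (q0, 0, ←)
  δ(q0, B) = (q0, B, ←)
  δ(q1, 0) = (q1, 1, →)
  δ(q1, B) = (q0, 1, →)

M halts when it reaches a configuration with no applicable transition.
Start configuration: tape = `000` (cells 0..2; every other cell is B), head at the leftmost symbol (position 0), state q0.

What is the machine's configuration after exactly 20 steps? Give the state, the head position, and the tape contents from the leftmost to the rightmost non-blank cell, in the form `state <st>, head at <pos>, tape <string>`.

state=q0 head=0 tape=[0]00BBB   (q0,0)→(q1,0,→)
state=q1 head=1 tape=0[0]0BBB   (q1,0)→(q1,1,→)
state=q1 head=2 tape=01[0]BBB   (q1,0)→(q1,1,→)
state=q1 head=3 tape=011[B]BB   (q1,B)→(q0,1,→)
state=q0 head=4 tape=0111[B]B   (q0,B)→(q0,B,←)
state=q0 head=3 tape=011[1]BB   (q0,1)→(q0,0,←)
state=q0 head=2 tape=01[1]0BB   (q0,1)→(q0,0,←)
state=q0 head=1 tape=0[1]00BB   (q0,1)→(q0,0,←)
state=q0 head=0 tape=[0]000BB   (q0,0)→(q1,0,→)
state=q1 head=1 tape=0[0]00BB   (q1,0)→(q1,1,→)
state=q1 head=2 tape=01[0]0BB   (q1,0)→(q1,1,→)
state=q1 head=3 tape=011[0]BB   (q1,0)→(q1,1,→)
state=q1 head=4 tape=0111[B]B   (q1,B)→(q0,1,→)
state=q0 head=5 tape=01111[B]   (q0,B)→(q0,B,←)
state=q0 head=4 tape=0111[1]B   (q0,1)→(q0,0,←)
state=q0 head=3 tape=011[1]0B   (q0,1)→(q0,0,←)
state=q0 head=2 tape=01[1]00B   (q0,1)→(q0,0,←)
state=q0 head=1 tape=0[1]000B   (q0,1)→(q0,0,←)
state=q0 head=0 tape=[0]0000B   (q0,0)→(q1,0,→)
state=q1 head=1 tape=0[0]000B   (q1,0)→(q1,1,→)
state=q1 head=2 tape=01[0]00B
After 20 steps: state q1, head at 2, tape 01000.

state q1, head at 2, tape 01000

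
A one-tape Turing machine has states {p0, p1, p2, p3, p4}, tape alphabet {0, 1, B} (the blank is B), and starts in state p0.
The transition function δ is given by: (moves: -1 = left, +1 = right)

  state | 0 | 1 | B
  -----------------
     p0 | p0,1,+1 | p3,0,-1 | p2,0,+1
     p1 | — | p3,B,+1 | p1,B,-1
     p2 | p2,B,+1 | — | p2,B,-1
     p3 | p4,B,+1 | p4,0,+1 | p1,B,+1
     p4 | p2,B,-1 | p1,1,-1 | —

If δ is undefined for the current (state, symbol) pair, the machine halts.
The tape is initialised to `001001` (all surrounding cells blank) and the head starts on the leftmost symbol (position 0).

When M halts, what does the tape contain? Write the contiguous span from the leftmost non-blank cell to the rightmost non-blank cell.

p0 | [0]01001   read 0 → write 1, move +1, go to p0
p0 | 1[0]1001   read 0 → write 1, move +1, go to p0
p0 | 11[1]001   read 1 → write 0, move -1, go to p3
p3 | 1[1]0001   read 1 → write 0, move +1, go to p4
p4 | 10[0]001   read 0 → write B, move -1, go to p2
p2 | 1[0]B001   read 0 → write B, move +1, go to p2
p2 | 1B[B]001   read B → write B, move -1, go to p2
p2 | 1[B]B001   read B → write B, move -1, go to p2
p2 | [1]BB001
The non-blank tape span at halt is 1BB001.

1BB001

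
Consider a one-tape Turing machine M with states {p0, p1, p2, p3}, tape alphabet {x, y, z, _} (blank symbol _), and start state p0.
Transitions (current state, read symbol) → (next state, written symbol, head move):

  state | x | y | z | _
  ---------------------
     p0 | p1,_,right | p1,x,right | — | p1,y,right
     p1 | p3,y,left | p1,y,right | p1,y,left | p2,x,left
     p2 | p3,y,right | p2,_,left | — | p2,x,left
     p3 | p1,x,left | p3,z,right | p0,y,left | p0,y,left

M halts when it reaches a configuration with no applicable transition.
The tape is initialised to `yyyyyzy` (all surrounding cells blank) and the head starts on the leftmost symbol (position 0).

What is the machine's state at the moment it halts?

p0 | [y]yyyyzy_   read y → write x, move right, go to p1
p1 | x[y]yyyzy_   read y → write y, move right, go to p1
p1 | xy[y]yyzy_   read y → write y, move right, go to p1
p1 | xyy[y]yzy_   read y → write y, move right, go to p1
p1 | xyyy[y]zy_   read y → write y, move right, go to p1
p1 | xyyyy[z]y_   read z → write y, move left, go to p1
p1 | xyyy[y]yy_   read y → write y, move right, go to p1
p1 | xyyyy[y]y_   read y → write y, move right, go to p1
p1 | xyyyyy[y]_   read y → write y, move right, go to p1
p1 | xyyyyyy[_]   read _ → write x, move left, go to p2
p2 | xyyyyy[y]x   read y → write _, move left, go to p2
p2 | xyyyy[y]_x   read y → write _, move left, go to p2
p2 | xyyy[y]__x   read y → write _, move left, go to p2
p2 | xyy[y]___x   read y → write _, move left, go to p2
p2 | xy[y]____x   read y → write _, move left, go to p2
p2 | x[y]_____x   read y → write _, move left, go to p2
p2 | [x]______x   read x → write y, move right, go to p3
p3 | y[_]_____x   read _ → write y, move left, go to p0
p0 | [y]y_____x   read y → write x, move right, go to p1
p1 | x[y]_____x   read y → write y, move right, go to p1
p1 | xy[_]____x   read _ → write x, move left, go to p2
p2 | x[y]x____x   read y → write _, move left, go to p2
p2 | [x]_x____x   read x → write y, move right, go to p3
p3 | y[_]x____x   read _ → write y, move left, go to p0
p0 | [y]yx____x   read y → write x, move right, go to p1
p1 | x[y]x____x   read y → write y, move right, go to p1
p1 | xy[x]____x   read x → write y, move left, go to p3
p3 | x[y]y____x   read y → write z, move right, go to p3
p3 | xz[y]____x   read y → write z, move right, go to p3
p3 | xzz[_]___x   read _ → write y, move left, go to p0
p0 | xz[z]y___x
No transition is defined for (p0, z); M halts in state p0.

p0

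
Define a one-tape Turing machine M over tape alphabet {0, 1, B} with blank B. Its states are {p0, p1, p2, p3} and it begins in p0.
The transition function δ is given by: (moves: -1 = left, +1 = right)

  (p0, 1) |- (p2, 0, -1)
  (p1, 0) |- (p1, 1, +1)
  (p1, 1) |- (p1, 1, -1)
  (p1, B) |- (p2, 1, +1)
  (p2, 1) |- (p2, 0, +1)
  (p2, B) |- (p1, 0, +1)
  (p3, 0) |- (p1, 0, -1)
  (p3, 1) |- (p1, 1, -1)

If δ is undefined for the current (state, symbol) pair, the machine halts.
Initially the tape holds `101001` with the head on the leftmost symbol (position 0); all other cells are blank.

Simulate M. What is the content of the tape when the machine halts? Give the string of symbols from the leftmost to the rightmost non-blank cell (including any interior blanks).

p0 | BB[1]01001   read 1 → write 0, move -1, go to p2
p2 | B[B]001001   read B → write 0, move +1, go to p1
p1 | B0[0]01001   read 0 → write 1, move +1, go to p1
p1 | B01[0]1001   read 0 → write 1, move +1, go to p1
p1 | B011[1]001   read 1 → write 1, move -1, go to p1
p1 | B01[1]1001   read 1 → write 1, move -1, go to p1
p1 | B0[1]11001   read 1 → write 1, move -1, go to p1
p1 | B[0]111001   read 0 → write 1, move +1, go to p1
p1 | B1[1]11001   read 1 → write 1, move -1, go to p1
p1 | B[1]111001   read 1 → write 1, move -1, go to p1
p1 | [B]1111001   read B → write 1, move +1, go to p2
p2 | 1[1]111001   read 1 → write 0, move +1, go to p2
p2 | 10[1]11001   read 1 → write 0, move +1, go to p2
p2 | 100[1]1001   read 1 → write 0, move +1, go to p2
p2 | 1000[1]001   read 1 → write 0, move +1, go to p2
p2 | 10000[0]01
The non-blank tape span at halt is 10000001.

10000001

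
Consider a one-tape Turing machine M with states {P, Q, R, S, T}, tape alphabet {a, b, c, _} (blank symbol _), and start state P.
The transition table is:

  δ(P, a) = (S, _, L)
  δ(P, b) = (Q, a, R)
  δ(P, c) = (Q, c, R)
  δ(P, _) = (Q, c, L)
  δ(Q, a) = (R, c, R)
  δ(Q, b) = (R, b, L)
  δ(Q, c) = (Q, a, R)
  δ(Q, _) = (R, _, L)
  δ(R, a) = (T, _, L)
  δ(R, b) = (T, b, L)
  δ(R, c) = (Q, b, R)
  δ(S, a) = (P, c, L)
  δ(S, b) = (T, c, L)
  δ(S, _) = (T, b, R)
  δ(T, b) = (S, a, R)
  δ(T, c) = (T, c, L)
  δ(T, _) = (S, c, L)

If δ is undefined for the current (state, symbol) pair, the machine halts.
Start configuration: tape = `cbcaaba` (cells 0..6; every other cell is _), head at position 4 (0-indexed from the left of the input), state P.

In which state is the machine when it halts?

P | cbca[a]ba   read a → write _, move L, go to S
S | cbc[a]_ba   read a → write c, move L, go to P
P | cb[c]c_ba   read c → write c, move R, go to Q
Q | cbc[c]_ba   read c → write a, move R, go to Q
Q | cbca[_]ba   read _ → write _, move L, go to R
R | cbc[a]_ba   read a → write _, move L, go to T
T | cb[c]__ba   read c → write c, move L, go to T
T | c[b]c__ba   read b → write a, move R, go to S
S | ca[c]__ba
No transition is defined for (S, c); M halts in state S.

S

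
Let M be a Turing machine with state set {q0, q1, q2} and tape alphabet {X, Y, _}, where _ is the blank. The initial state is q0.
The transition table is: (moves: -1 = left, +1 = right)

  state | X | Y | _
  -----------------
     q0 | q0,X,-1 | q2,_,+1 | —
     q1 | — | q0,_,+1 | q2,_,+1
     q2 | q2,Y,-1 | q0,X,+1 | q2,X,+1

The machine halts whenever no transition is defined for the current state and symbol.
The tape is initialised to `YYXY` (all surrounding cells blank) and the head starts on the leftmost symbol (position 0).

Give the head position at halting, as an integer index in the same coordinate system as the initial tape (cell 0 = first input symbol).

0

state=q0 head=0 tape=[Y]YXY   (q0,Y)→(q2,_,+1)
state=q2 head=1 tape=_[Y]XY   (q2,Y)→(q0,X,+1)
state=q0 head=2 tape=_X[X]Y   (q0,X)→(q0,X,-1)
state=q0 head=1 tape=_[X]XY   (q0,X)→(q0,X,-1)
state=q0 head=0 tape=[_]XXY
At halt the head is at cell 0.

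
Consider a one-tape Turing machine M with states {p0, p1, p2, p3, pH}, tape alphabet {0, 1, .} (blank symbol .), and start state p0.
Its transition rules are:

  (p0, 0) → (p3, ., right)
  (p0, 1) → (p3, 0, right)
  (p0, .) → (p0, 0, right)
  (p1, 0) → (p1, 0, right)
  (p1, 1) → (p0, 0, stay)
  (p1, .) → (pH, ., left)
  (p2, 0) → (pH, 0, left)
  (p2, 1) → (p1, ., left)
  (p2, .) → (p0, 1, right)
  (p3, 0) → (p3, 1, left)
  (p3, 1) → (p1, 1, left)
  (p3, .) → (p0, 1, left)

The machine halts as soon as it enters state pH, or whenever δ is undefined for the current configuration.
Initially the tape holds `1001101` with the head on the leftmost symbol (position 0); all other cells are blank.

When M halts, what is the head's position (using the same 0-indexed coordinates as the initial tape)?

-1

p0 | ..[1]001101   read 1 → write 0, move right, go to p3
p3 | ..0[0]01101   read 0 → write 1, move left, go to p3
p3 | ..[0]101101   read 0 → write 1, move left, go to p3
p3 | .[.]1101101   read . → write 1, move left, go to p0
p0 | [.]11101101   read . → write 0, move right, go to p0
p0 | 0[1]1101101   read 1 → write 0, move right, go to p3
p3 | 00[1]101101   read 1 → write 1, move left, go to p1
p1 | 0[0]1101101   read 0 → write 0, move right, go to p1
p1 | 00[1]101101   read 1 → write 0, move stay, go to p0
p0 | 00[0]101101   read 0 → write ., move right, go to p3
p3 | 00.[1]01101   read 1 → write 1, move left, go to p1
p1 | 00[.]101101   read . → write ., move left, go to pH
pH | 0[0].101101
At halt the head is at cell -1.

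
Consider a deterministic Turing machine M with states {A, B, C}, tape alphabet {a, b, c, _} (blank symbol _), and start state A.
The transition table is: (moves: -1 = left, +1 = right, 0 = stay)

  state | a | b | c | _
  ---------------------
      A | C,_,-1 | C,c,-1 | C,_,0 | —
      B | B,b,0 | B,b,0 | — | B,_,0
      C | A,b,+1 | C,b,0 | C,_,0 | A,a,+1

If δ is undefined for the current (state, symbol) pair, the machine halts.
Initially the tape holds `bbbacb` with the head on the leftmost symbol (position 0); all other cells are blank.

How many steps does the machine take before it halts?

A | _[b]bbacb   read b → write c, move -1, go to C
C | [_]cbbacb   read _ → write a, move +1, go to A
A | a[c]bbacb   read c → write _, move 0, go to C
C | a[_]bbacb   read _ → write a, move +1, go to A
A | aa[b]bacb   read b → write c, move -1, go to C
C | a[a]cbacb   read a → write b, move +1, go to A
A | ab[c]bacb   read c → write _, move 0, go to C
C | ab[_]bacb   read _ → write a, move +1, go to A
A | aba[b]acb   read b → write c, move -1, go to C
C | ab[a]cacb   read a → write b, move +1, go to A
A | abb[c]acb   read c → write _, move 0, go to C
C | abb[_]acb   read _ → write a, move +1, go to A
A | abba[a]cb   read a → write _, move -1, go to C
C | abb[a]_cb   read a → write b, move +1, go to A
A | abbb[_]cb
M halts after 14 transitions.

14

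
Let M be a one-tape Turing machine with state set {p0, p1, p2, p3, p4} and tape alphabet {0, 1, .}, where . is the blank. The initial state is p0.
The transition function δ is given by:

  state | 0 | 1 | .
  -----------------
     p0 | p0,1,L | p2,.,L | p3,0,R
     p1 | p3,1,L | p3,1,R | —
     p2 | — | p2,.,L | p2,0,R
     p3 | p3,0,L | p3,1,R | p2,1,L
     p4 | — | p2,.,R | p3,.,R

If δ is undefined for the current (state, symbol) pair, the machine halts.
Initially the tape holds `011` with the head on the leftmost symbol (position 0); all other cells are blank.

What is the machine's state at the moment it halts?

p0 | .[0]11.   read 0 → write 1, move L, go to p0
p0 | [.]111.   read . → write 0, move R, go to p3
p3 | 0[1]11.   read 1 → write 1, move R, go to p3
p3 | 01[1]1.   read 1 → write 1, move R, go to p3
p3 | 011[1].   read 1 → write 1, move R, go to p3
p3 | 0111[.]   read . → write 1, move L, go to p2
p2 | 011[1]1   read 1 → write ., move L, go to p2
p2 | 01[1].1   read 1 → write ., move L, go to p2
p2 | 0[1]..1   read 1 → write ., move L, go to p2
p2 | [0]...1
No transition is defined for (p2, 0); M halts in state p2.

p2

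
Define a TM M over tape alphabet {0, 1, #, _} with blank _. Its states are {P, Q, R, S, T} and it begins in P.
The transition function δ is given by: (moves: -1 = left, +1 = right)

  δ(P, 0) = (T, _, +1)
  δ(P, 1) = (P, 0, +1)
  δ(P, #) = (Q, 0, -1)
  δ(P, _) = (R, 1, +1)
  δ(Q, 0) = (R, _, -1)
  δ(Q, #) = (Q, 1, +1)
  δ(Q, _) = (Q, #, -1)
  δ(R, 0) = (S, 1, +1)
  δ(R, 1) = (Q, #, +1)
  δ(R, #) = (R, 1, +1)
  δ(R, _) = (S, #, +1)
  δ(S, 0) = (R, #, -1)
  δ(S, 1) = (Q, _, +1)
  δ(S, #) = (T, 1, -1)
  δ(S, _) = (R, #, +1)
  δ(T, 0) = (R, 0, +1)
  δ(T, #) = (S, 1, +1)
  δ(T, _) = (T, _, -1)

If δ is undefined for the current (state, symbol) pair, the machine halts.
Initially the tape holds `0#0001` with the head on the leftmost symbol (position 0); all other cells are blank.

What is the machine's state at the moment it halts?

P | [0]#0001   read 0 → write _, move +1, go to T
T | _[#]0001   read # → write 1, move +1, go to S
S | _1[0]001   read 0 → write #, move -1, go to R
R | _[1]#001   read 1 → write #, move +1, go to Q
Q | _#[#]001   read # → write 1, move +1, go to Q
Q | _#1[0]01   read 0 → write _, move -1, go to R
R | _#[1]_01   read 1 → write #, move +1, go to Q
Q | _##[_]01   read _ → write #, move -1, go to Q
Q | _#[#]#01   read # → write 1, move +1, go to Q
Q | _#1[#]01   read # → write 1, move +1, go to Q
Q | _#11[0]1   read 0 → write _, move -1, go to R
R | _#1[1]_1   read 1 → write #, move +1, go to Q
Q | _#1#[_]1   read _ → write #, move -1, go to Q
Q | _#1[#]#1   read # → write 1, move +1, go to Q
Q | _#11[#]1   read # → write 1, move +1, go to Q
Q | _#111[1]
No transition is defined for (Q, 1); M halts in state Q.

Q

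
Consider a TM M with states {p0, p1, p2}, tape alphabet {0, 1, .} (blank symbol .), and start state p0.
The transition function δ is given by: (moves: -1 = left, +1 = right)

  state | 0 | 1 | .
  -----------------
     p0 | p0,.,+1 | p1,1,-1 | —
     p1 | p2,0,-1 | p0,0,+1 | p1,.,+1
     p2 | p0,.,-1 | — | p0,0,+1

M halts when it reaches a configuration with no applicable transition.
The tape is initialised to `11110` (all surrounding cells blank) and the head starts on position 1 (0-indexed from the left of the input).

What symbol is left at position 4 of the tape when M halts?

p0 | .1[1]110.   read 1 → write 1, move -1, go to p1
p1 | .[1]1110.   read 1 → write 0, move +1, go to p0
p0 | .0[1]110.   read 1 → write 1, move -1, go to p1
p1 | .[0]1110.   read 0 → write 0, move -1, go to p2
p2 | [.]01110.   read . → write 0, move +1, go to p0
p0 | 0[0]1110.   read 0 → write ., move +1, go to p0
p0 | 0.[1]110.   read 1 → write 1, move -1, go to p1
p1 | 0[.]1110.   read . → write ., move +1, go to p1
p1 | 0.[1]110.   read 1 → write 0, move +1, go to p0
p0 | 0.0[1]10.   read 1 → write 1, move -1, go to p1
p1 | 0.[0]110.   read 0 → write 0, move -1, go to p2
p2 | 0[.]0110.   read . → write 0, move +1, go to p0
p0 | 00[0]110.   read 0 → write ., move +1, go to p0
p0 | 00.[1]10.   read 1 → write 1, move -1, go to p1
p1 | 00[.]110.   read . → write ., move +1, go to p1
p1 | 00.[1]10.   read 1 → write 0, move +1, go to p0
p0 | 00.0[1]0.   read 1 → write 1, move -1, go to p1
p1 | 00.[0]10.   read 0 → write 0, move -1, go to p2
p2 | 00[.]010.   read . → write 0, move +1, go to p0
p0 | 000[0]10.   read 0 → write ., move +1, go to p0
p0 | 000.[1]0.   read 1 → write 1, move -1, go to p1
p1 | 000[.]10.   read . → write ., move +1, go to p1
p1 | 000.[1]0.   read 1 → write 0, move +1, go to p0
p0 | 000.0[0].   read 0 → write ., move +1, go to p0
p0 | 000.0.[.]
Cell 4 holds . when M halts.

.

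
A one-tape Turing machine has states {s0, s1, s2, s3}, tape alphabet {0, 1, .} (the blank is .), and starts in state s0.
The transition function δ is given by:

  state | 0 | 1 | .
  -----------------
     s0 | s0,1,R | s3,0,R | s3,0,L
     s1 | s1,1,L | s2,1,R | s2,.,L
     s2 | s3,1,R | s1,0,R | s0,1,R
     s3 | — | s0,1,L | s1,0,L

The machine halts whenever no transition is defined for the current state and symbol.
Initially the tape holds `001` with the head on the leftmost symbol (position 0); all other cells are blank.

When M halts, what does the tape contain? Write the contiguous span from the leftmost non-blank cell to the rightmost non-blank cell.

state=s0 head=0 tape=[0]01...   (s0,0)→(s0,1,R)
state=s0 head=1 tape=1[0]1...   (s0,0)→(s0,1,R)
state=s0 head=2 tape=11[1]...   (s0,1)→(s3,0,R)
state=s3 head=3 tape=110[.]..   (s3,.)→(s1,0,L)
state=s1 head=2 tape=11[0]0..   (s1,0)→(s1,1,L)
state=s1 head=1 tape=1[1]10..   (s1,1)→(s2,1,R)
state=s2 head=2 tape=11[1]0..   (s2,1)→(s1,0,R)
state=s1 head=3 tape=110[0]..   (s1,0)→(s1,1,L)
state=s1 head=2 tape=11[0]1..   (s1,0)→(s1,1,L)
state=s1 head=1 tape=1[1]11..   (s1,1)→(s2,1,R)
state=s2 head=2 tape=11[1]1..   (s2,1)→(s1,0,R)
state=s1 head=3 tape=110[1]..   (s1,1)→(s2,1,R)
state=s2 head=4 tape=1101[.].   (s2,.)→(s0,1,R)
state=s0 head=5 tape=11011[.]   (s0,.)→(s3,0,L)
state=s3 head=4 tape=1101[1]0   (s3,1)→(s0,1,L)
state=s0 head=3 tape=110[1]10   (s0,1)→(s3,0,R)
state=s3 head=4 tape=1100[1]0   (s3,1)→(s0,1,L)
state=s0 head=3 tape=110[0]10   (s0,0)→(s0,1,R)
state=s0 head=4 tape=1101[1]0   (s0,1)→(s3,0,R)
state=s3 head=5 tape=11010[0]
The non-blank tape span at halt is 110100.

110100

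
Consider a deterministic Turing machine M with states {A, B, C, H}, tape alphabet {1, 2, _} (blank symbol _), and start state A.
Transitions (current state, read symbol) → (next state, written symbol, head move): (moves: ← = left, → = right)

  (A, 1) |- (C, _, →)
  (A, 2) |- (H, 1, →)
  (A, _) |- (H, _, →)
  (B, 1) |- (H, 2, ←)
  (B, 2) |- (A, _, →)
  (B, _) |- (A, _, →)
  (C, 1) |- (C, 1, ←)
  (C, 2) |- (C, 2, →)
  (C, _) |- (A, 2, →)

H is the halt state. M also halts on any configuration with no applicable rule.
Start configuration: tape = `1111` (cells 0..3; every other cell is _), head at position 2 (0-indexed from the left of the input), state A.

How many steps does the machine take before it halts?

6

A | 11[1]1___   read 1 → write _, move →, go to C
C | 11_[1]___   read 1 → write 1, move ←, go to C
C | 11[_]1___   read _ → write 2, move →, go to A
A | 112[1]___   read 1 → write _, move →, go to C
C | 112_[_]__   read _ → write 2, move →, go to A
A | 112_2[_]_   read _ → write _, move →, go to H
H | 112_2_[_]
M halts after 6 transitions.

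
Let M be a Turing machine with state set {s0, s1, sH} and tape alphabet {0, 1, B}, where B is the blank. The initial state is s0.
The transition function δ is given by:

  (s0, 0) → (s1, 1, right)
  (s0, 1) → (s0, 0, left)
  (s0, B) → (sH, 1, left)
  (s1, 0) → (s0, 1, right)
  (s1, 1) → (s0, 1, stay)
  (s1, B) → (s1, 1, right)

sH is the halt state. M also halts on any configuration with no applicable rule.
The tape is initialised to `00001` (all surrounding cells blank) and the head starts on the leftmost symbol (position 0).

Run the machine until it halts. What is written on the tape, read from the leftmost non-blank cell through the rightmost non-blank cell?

100000

s0 | BB[0]0001   read 0 → write 1, move right, go to s1
s1 | BB1[0]001   read 0 → write 1, move right, go to s0
s0 | BB11[0]01   read 0 → write 1, move right, go to s1
s1 | BB111[0]1   read 0 → write 1, move right, go to s0
s0 | BB1111[1]   read 1 → write 0, move left, go to s0
s0 | BB111[1]0   read 1 → write 0, move left, go to s0
s0 | BB11[1]00   read 1 → write 0, move left, go to s0
s0 | BB1[1]000   read 1 → write 0, move left, go to s0
s0 | BB[1]0000   read 1 → write 0, move left, go to s0
s0 | B[B]00000   read B → write 1, move left, go to sH
sH | [B]100000
The non-blank tape span at halt is 100000.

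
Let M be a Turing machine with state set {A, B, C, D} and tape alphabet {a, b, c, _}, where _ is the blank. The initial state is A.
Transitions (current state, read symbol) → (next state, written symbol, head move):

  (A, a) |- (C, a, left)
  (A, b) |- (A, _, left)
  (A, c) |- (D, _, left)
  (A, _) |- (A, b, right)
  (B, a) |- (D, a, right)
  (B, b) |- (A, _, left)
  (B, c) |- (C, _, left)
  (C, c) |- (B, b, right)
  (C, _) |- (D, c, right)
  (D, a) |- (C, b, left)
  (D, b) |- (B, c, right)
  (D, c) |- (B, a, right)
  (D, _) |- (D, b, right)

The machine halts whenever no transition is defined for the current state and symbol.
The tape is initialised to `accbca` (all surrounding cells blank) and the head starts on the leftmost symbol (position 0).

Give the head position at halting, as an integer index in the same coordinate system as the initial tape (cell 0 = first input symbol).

A | __[a]ccbca   read a → write a, move left, go to C
C | _[_]accbca   read _ → write c, move right, go to D
D | _c[a]ccbca   read a → write b, move left, go to C
C | _[c]bccbca   read c → write b, move right, go to B
B | _b[b]ccbca   read b → write _, move left, go to A
A | _[b]_ccbca   read b → write _, move left, go to A
A | [_]__ccbca   read _ → write b, move right, go to A
A | b[_]_ccbca   read _ → write b, move right, go to A
A | bb[_]ccbca   read _ → write b, move right, go to A
A | bbb[c]cbca   read c → write _, move left, go to D
D | bb[b]_cbca   read b → write c, move right, go to B
B | bbc[_]cbca
At halt the head is at cell 1.

1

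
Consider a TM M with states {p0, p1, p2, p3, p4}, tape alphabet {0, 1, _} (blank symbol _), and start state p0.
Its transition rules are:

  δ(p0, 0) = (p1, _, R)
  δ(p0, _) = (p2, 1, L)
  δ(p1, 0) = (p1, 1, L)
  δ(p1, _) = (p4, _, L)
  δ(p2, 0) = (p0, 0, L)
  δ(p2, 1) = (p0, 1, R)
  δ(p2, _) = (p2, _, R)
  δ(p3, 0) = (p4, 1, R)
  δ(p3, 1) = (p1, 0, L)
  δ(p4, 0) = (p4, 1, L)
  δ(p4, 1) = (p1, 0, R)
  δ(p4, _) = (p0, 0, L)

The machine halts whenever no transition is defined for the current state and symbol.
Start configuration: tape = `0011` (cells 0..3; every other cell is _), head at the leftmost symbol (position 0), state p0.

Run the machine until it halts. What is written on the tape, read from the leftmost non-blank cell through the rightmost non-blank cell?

p0 | ___[0]011   read 0 → write _, move R, go to p1
p1 | ____[0]11   read 0 → write 1, move L, go to p1
p1 | ___[_]111   read _ → write _, move L, go to p4
p4 | __[_]_111   read _ → write 0, move L, go to p0
p0 | _[_]0_111   read _ → write 1, move L, go to p2
p2 | [_]10_111   read _ → write _, move R, go to p2
p2 | _[1]0_111   read 1 → write 1, move R, go to p0
p0 | _1[0]_111   read 0 → write _, move R, go to p1
p1 | _1_[_]111   read _ → write _, move L, go to p4
p4 | _1[_]_111   read _ → write 0, move L, go to p0
p0 | _[1]0_111
The non-blank tape span at halt is 10_111.

10_111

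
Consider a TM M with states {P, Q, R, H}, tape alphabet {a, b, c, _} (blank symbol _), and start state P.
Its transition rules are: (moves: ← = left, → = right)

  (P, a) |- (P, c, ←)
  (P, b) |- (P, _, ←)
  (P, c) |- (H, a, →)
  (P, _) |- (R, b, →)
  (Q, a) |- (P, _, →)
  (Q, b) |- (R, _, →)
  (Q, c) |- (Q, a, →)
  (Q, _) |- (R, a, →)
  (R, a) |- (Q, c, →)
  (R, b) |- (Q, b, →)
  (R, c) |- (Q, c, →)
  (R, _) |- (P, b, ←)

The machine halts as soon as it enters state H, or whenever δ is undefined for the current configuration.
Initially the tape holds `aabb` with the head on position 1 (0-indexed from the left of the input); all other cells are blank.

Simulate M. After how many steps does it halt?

16

state=P head=1 tape=_a[a]bb__   (P,a)→(P,c,←)
state=P head=0 tape=_[a]cbb__   (P,a)→(P,c,←)
state=P head=-1 tape=[_]ccbb__   (P,_)→(R,b,→)
state=R head=0 tape=b[c]cbb__   (R,c)→(Q,c,→)
state=Q head=1 tape=bc[c]bb__   (Q,c)→(Q,a,→)
state=Q head=2 tape=bca[b]b__   (Q,b)→(R,_,→)
state=R head=3 tape=bca_[b]__   (R,b)→(Q,b,→)
state=Q head=4 tape=bca_b[_]_   (Q,_)→(R,a,→)
state=R head=5 tape=bca_ba[_]   (R,_)→(P,b,←)
state=P head=4 tape=bca_b[a]b   (P,a)→(P,c,←)
state=P head=3 tape=bca_[b]cb   (P,b)→(P,_,←)
state=P head=2 tape=bca[_]_cb   (P,_)→(R,b,→)
state=R head=3 tape=bcab[_]cb   (R,_)→(P,b,←)
state=P head=2 tape=bca[b]bcb   (P,b)→(P,_,←)
state=P head=1 tape=bc[a]_bcb   (P,a)→(P,c,←)
state=P head=0 tape=b[c]c_bcb   (P,c)→(H,a,→)
state=H head=1 tape=ba[c]_bcb
M halts after 16 transitions.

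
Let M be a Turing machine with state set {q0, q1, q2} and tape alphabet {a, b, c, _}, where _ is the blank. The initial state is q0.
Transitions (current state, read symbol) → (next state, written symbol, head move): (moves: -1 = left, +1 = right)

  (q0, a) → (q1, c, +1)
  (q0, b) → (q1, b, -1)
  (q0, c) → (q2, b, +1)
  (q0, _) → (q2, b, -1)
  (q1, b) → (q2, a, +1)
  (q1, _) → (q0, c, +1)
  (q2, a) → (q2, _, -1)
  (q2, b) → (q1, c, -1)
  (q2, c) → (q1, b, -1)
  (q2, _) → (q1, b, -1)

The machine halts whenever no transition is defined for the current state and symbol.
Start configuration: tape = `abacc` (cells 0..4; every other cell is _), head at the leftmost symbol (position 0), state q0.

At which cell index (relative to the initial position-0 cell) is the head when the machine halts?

q0 | _[a]bacc   read a → write c, move +1, go to q1
q1 | _c[b]acc   read b → write a, move +1, go to q2
q2 | _ca[a]cc   read a → write _, move -1, go to q2
q2 | _c[a]_cc   read a → write _, move -1, go to q2
q2 | _[c]__cc   read c → write b, move -1, go to q1
q1 | [_]b__cc   read _ → write c, move +1, go to q0
q0 | c[b]__cc   read b → write b, move -1, go to q1
q1 | [c]b__cc
At halt the head is at cell -1.

-1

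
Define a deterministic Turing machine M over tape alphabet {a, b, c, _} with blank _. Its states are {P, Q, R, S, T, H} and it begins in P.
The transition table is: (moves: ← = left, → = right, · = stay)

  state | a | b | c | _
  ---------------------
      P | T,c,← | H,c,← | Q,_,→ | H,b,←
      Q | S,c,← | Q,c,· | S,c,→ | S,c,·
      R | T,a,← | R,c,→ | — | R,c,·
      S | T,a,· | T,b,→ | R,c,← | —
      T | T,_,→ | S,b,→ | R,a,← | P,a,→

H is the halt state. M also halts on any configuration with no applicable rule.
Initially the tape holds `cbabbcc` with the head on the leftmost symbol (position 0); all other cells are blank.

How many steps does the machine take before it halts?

P | [c]babbcc   read c → write _, move →, go to Q
Q | _[b]abbcc   read b → write c, move ·, go to Q
Q | _[c]abbcc   read c → write c, move →, go to S
S | _c[a]bbcc   read a → write a, move ·, go to T
T | _c[a]bbcc   read a → write _, move →, go to T
T | _c_[b]bcc   read b → write b, move →, go to S
S | _c_b[b]cc   read b → write b, move →, go to T
T | _c_bb[c]c   read c → write a, move ←, go to R
R | _c_b[b]ac   read b → write c, move →, go to R
R | _c_bc[a]c   read a → write a, move ←, go to T
T | _c_b[c]ac   read c → write a, move ←, go to R
R | _c_[b]aac   read b → write c, move →, go to R
R | _c_c[a]ac   read a → write a, move ←, go to T
T | _c_[c]aac   read c → write a, move ←, go to R
R | _c[_]aaac   read _ → write c, move ·, go to R
R | _c[c]aaac
M halts after 15 transitions.

15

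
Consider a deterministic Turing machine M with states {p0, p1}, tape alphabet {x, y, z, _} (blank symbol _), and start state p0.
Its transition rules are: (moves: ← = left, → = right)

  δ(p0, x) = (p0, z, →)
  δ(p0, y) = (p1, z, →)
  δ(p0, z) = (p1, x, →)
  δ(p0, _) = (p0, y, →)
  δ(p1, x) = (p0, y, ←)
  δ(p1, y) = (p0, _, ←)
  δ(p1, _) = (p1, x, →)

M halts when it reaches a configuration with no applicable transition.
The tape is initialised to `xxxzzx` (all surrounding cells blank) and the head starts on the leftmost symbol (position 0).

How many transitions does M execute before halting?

p0 | [x]xxzzx   read x → write z, move →, go to p0
p0 | z[x]xzzx   read x → write z, move →, go to p0
p0 | zz[x]zzx   read x → write z, move →, go to p0
p0 | zzz[z]zx   read z → write x, move →, go to p1
p1 | zzzx[z]x
M halts after 4 transitions.

4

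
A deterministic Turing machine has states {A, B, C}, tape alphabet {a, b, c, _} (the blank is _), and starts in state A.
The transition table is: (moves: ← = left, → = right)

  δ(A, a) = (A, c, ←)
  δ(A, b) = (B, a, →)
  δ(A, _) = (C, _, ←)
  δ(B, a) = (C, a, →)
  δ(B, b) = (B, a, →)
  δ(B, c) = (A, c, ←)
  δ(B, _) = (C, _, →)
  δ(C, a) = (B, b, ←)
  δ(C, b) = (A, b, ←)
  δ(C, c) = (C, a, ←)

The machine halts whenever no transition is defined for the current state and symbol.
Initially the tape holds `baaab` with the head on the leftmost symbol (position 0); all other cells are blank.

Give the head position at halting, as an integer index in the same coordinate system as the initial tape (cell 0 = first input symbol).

state=A head=0 tape=__[b]aaab   (A,b)→(B,a,→)
state=B head=1 tape=__a[a]aab   (B,a)→(C,a,→)
state=C head=2 tape=__aa[a]ab   (C,a)→(B,b,←)
state=B head=1 tape=__a[a]bab   (B,a)→(C,a,→)
state=C head=2 tape=__aa[b]ab   (C,b)→(A,b,←)
state=A head=1 tape=__a[a]bab   (A,a)→(A,c,←)
state=A head=0 tape=__[a]cbab   (A,a)→(A,c,←)
state=A head=-1 tape=_[_]ccbab   (A,_)→(C,_,←)
state=C head=-2 tape=[_]_ccbab
At halt the head is at cell -2.

-2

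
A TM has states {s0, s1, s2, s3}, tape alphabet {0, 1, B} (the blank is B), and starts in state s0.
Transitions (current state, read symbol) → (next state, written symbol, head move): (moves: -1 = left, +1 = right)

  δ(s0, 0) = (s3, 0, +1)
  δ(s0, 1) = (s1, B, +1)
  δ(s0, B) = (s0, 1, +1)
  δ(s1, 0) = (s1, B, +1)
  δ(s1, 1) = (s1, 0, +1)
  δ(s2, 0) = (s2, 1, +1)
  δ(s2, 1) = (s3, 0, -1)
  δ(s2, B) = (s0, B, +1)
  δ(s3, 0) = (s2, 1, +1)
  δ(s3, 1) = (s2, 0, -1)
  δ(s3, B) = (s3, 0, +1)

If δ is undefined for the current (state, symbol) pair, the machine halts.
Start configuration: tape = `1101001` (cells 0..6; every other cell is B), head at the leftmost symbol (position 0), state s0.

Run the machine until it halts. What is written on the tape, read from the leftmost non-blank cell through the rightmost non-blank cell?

0B0BB0

s0 | [1]101001B   read 1 → write B, move +1, go to s1
s1 | B[1]01001B   read 1 → write 0, move +1, go to s1
s1 | B0[0]1001B   read 0 → write B, move +1, go to s1
s1 | B0B[1]001B   read 1 → write 0, move +1, go to s1
s1 | B0B0[0]01B   read 0 → write B, move +1, go to s1
s1 | B0B0B[0]1B   read 0 → write B, move +1, go to s1
s1 | B0B0BB[1]B   read 1 → write 0, move +1, go to s1
s1 | B0B0BB0[B]
The non-blank tape span at halt is 0B0BB0.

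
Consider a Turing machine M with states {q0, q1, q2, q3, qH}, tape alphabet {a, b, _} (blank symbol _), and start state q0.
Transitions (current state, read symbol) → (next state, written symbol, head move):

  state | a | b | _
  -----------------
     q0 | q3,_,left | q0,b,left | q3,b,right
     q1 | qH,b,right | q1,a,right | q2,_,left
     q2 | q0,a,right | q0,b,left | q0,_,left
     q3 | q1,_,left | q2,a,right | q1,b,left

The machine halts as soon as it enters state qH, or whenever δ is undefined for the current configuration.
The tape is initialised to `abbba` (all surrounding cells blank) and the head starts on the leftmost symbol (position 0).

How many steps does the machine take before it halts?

19

q0 | ____[a]bbba   read a → write _, move left, go to q3
q3 | ___[_]_bbba   read _ → write b, move left, go to q1
q1 | __[_]b_bbba   read _ → write _, move left, go to q2
q2 | _[_]_b_bbba   read _ → write _, move left, go to q0
q0 | [_]__b_bbba   read _ → write b, move right, go to q3
q3 | b[_]_b_bbba   read _ → write b, move left, go to q1
q1 | [b]b_b_bbba   read b → write a, move right, go to q1
q1 | a[b]_b_bbba   read b → write a, move right, go to q1
q1 | aa[_]b_bbba   read _ → write _, move left, go to q2
q2 | a[a]_b_bbba   read a → write a, move right, go to q0
q0 | aa[_]b_bbba   read _ → write b, move right, go to q3
q3 | aab[b]_bbba   read b → write a, move right, go to q2
q2 | aaba[_]bbba   read _ → write _, move left, go to q0
q0 | aab[a]_bbba   read a → write _, move left, go to q3
q3 | aa[b]__bbba   read b → write a, move right, go to q2
q2 | aaa[_]_bbba   read _ → write _, move left, go to q0
q0 | aa[a]__bbba   read a → write _, move left, go to q3
q3 | a[a]___bbba   read a → write _, move left, go to q1
q1 | [a]____bbba   read a → write b, move right, go to qH
qH | b[_]___bbba
M halts after 19 transitions.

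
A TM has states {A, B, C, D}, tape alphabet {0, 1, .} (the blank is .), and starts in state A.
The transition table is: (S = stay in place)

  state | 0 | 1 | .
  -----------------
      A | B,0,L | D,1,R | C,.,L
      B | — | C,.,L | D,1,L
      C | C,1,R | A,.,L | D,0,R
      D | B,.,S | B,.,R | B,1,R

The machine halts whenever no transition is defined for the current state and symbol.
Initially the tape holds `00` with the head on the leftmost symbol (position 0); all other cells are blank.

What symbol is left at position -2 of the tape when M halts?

state=A head=0 tape=....[0]0   (A,0)→(B,0,L)
state=B head=-1 tape=...[.]00   (B,.)→(D,1,L)
state=D head=-2 tape=..[.]100   (D,.)→(B,1,R)
state=B head=-1 tape=..1[1]00   (B,1)→(C,.,L)
state=C head=-2 tape=..[1].00   (C,1)→(A,.,L)
state=A head=-3 tape=.[.]..00   (A,.)→(C,.,L)
state=C head=-4 tape=[.]...00   (C,.)→(D,0,R)
state=D head=-3 tape=0[.]..00   (D,.)→(B,1,R)
state=B head=-2 tape=01[.].00   (B,.)→(D,1,L)
state=D head=-3 tape=0[1]1.00   (D,1)→(B,.,R)
state=B head=-2 tape=0.[1].00   (B,1)→(C,.,L)
state=C head=-3 tape=0[.]..00   (C,.)→(D,0,R)
state=D head=-2 tape=00[.].00   (D,.)→(B,1,R)
state=B head=-1 tape=001[.]00   (B,.)→(D,1,L)
state=D head=-2 tape=00[1]100   (D,1)→(B,.,R)
state=B head=-1 tape=00.[1]00   (B,1)→(C,.,L)
state=C head=-2 tape=00[.].00   (C,.)→(D,0,R)
state=D head=-1 tape=000[.]00   (D,.)→(B,1,R)
state=B head=0 tape=0001[0]0
Cell -2 holds 0 when M halts.

0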